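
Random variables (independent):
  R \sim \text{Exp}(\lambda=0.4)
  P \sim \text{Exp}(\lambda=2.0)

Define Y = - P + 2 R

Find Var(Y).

For independent RVs: Var(aX + bY) = a²Var(X) + b²Var(Y)
Var(R) = 6.25
Var(P) = 0.25
Var(Y) = 2²*6.25 + (-1)²*0.25
= 4*6.25 + 1*0.25 = 25.25

25.25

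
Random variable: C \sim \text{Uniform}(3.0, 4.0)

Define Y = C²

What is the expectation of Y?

E[C²] = Var(C) + (E[C])² = 0.083333333 + 12.25 = 12.333333

12.333333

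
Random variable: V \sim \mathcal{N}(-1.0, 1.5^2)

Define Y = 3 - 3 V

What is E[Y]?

For Y = -3V + 3:
E[Y] = -3 * E[V] + 3
E[V] = -1.0 = -1
E[Y] = -3 * (-1) + 3 = 6

6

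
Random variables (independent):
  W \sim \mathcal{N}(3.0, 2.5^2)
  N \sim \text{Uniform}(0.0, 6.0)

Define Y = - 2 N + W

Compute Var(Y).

For independent RVs: Var(aX + bY) = a²Var(X) + b²Var(Y)
Var(W) = 6.25
Var(N) = 3
Var(Y) = 1²*6.25 + (-2)²*3
= 1*6.25 + 4*3 = 18.25

18.25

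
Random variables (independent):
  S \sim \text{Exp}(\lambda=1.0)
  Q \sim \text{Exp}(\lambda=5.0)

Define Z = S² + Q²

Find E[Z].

E[Z] = E[S²] + E[Q²]
E[S²] = Var(S) + E[S]² = 1 + 1 = 2
E[Q²] = Var(Q) + E[Q]² = 0.04 + 0.04 = 0.08
E[Z] = 2 + 0.08 = 2.08

2.08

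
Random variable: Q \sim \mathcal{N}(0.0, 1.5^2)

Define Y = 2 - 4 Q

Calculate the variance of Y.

For Y = aQ + b: Var(Y) = a² * Var(Q)
Var(Q) = 1.5^2 = 2.25
Var(Y) = (-4)² * 2.25 = 16 * 2.25 = 36

36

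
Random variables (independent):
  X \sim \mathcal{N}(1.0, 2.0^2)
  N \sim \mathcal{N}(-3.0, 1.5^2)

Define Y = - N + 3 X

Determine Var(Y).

For independent RVs: Var(aX + bY) = a²Var(X) + b²Var(Y)
Var(X) = 4
Var(N) = 2.25
Var(Y) = 3²*4 + (-1)²*2.25
= 9*4 + 1*2.25 = 38.25

38.25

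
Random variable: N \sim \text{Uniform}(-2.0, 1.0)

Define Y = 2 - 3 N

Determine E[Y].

For Y = -3N + 2:
E[Y] = -3 * E[N] + 2
E[N] = (-2 + 1)/2 = -0.5
E[Y] = -3 * (-0.5) + 2 = 3.5

3.5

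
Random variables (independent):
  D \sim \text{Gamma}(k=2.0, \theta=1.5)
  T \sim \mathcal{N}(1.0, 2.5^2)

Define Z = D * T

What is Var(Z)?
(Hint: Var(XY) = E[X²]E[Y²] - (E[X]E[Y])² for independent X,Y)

Var(XY) = E[X²]E[Y²] - (E[X]E[Y])²
E[D] = 3, Var(D) = 4.5
E[T] = 1, Var(T) = 6.25
E[D²] = 4.5 + 3² = 13.5
E[T²] = 6.25 + 1² = 7.25
Var(Z) = 13.5*7.25 - (3*1)²
= 97.875 - 9 = 88.875

88.875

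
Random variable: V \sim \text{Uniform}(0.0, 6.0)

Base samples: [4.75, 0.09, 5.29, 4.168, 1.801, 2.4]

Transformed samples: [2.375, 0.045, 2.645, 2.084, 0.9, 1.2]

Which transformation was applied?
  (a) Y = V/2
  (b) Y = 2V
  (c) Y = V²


Checking option (a) Y = V/2:
  V = 4.75 -> Y = 2.375 ✓
  V = 0.09 -> Y = 0.045 ✓
  V = 5.29 -> Y = 2.645 ✓
All samples match this transformation.

(a) V/2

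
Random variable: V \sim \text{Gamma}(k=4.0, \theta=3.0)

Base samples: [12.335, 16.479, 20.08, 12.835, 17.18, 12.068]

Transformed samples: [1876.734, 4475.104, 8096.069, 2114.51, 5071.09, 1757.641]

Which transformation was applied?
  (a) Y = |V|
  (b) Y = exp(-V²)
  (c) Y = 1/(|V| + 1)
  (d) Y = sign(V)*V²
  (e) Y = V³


Checking option (e) Y = V³:
  V = 12.335 -> Y = 1876.734 ✓
  V = 16.479 -> Y = 4475.104 ✓
  V = 20.08 -> Y = 8096.069 ✓
All samples match this transformation.

(e) V³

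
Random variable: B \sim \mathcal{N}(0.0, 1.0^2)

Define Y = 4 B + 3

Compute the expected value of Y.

For Y = 4B + 3:
E[Y] = 4 * E[B] + 3
E[B] = 0.0 = 0
E[Y] = 4 * 0 + 3 = 3

3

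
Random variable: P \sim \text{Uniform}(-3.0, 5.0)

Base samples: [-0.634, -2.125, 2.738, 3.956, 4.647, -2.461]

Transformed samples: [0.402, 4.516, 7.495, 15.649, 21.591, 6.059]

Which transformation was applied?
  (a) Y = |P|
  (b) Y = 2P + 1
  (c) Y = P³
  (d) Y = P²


Checking option (d) Y = P²:
  P = -0.634 -> Y = 0.402 ✓
  P = -2.125 -> Y = 4.516 ✓
  P = 2.738 -> Y = 7.495 ✓
All samples match this transformation.

(d) P²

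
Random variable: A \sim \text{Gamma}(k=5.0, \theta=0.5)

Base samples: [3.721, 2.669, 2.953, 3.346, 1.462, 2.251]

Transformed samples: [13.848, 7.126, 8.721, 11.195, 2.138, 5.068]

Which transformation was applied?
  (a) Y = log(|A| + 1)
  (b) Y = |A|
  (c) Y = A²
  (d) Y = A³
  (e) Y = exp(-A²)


Checking option (c) Y = A²:
  A = 3.721 -> Y = 13.848 ✓
  A = 2.669 -> Y = 7.126 ✓
  A = 2.953 -> Y = 8.721 ✓
All samples match this transformation.

(c) A²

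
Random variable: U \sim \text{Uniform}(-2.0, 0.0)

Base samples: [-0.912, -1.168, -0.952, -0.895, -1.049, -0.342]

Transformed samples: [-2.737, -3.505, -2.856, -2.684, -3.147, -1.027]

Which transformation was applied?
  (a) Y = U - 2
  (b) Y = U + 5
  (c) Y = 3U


Checking option (c) Y = 3U:
  U = -0.912 -> Y = -2.737 ✓
  U = -1.168 -> Y = -3.505 ✓
  U = -0.952 -> Y = -2.856 ✓
All samples match this transformation.

(c) 3U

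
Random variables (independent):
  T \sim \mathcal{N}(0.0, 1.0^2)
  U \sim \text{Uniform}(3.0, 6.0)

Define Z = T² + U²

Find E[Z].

E[Z] = E[T²] + E[U²]
E[T²] = Var(T) + E[T]² = 1 + 0 = 1
E[U²] = Var(U) + E[U]² = 0.75 + 20.25 = 21
E[Z] = 1 + 21 = 22

22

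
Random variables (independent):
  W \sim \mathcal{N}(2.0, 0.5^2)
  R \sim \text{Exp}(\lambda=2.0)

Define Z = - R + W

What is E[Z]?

E[Z] = 1*E[W] - 1*E[R]
E[W] = 2
E[R] = 0.5
E[Z] = 1*2 - 1*0.5 = 1.5

1.5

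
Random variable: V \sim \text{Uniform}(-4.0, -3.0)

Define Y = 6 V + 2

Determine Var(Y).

For Y = aV + b: Var(Y) = a² * Var(V)
Var(V) = (-3 + 4)^2/12 = 0.083333333
Var(Y) = 6² * 0.083333333 = 36 * 0.083333333 = 3

3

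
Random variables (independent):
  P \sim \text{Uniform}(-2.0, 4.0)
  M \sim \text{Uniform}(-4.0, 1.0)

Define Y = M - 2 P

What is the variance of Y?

For independent RVs: Var(aX + bY) = a²Var(X) + b²Var(Y)
Var(P) = 3
Var(M) = 2.0833333
Var(Y) = (-2)²*3 + 1²*2.0833333
= 4*3 + 1*2.0833333 = 14.083333

14.083333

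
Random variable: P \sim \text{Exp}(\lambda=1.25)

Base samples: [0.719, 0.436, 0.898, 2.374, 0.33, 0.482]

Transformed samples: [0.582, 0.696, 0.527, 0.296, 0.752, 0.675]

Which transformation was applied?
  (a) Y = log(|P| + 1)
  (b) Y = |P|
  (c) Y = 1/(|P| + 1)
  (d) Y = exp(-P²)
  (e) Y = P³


Checking option (c) Y = 1/(|P| + 1):
  P = 0.719 -> Y = 0.582 ✓
  P = 0.436 -> Y = 0.696 ✓
  P = 0.898 -> Y = 0.527 ✓
All samples match this transformation.

(c) 1/(|P| + 1)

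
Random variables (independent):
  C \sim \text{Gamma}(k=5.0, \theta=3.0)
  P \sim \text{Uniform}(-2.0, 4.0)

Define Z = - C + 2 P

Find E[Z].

E[Z] = -1*E[C] + 2*E[P]
E[C] = 15
E[P] = 1
E[Z] = -1*15 + 2*1 = -13

-13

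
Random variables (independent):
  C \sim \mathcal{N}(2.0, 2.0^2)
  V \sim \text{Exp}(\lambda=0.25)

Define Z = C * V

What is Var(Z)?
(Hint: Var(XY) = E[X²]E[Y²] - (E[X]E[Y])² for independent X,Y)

Var(XY) = E[X²]E[Y²] - (E[X]E[Y])²
E[C] = 2, Var(C) = 4
E[V] = 4, Var(V) = 16
E[C²] = 4 + 2² = 8
E[V²] = 16 + 4² = 32
Var(Z) = 8*32 - (2*4)²
= 256 - 64 = 192

192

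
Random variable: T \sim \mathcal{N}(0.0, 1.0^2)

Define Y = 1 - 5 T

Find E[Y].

For Y = -5T + 1:
E[Y] = -5 * E[T] + 1
E[T] = 0.0 = 0
E[Y] = -5 * 0 + 1 = 1

1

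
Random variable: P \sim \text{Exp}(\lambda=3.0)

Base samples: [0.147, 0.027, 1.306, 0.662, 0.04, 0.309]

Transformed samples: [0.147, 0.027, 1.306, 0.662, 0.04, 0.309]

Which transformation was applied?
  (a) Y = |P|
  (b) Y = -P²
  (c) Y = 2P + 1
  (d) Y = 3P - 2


Checking option (a) Y = |P|:
  P = 0.147 -> Y = 0.147 ✓
  P = 0.027 -> Y = 0.027 ✓
  P = 1.306 -> Y = 1.306 ✓
All samples match this transformation.

(a) |P|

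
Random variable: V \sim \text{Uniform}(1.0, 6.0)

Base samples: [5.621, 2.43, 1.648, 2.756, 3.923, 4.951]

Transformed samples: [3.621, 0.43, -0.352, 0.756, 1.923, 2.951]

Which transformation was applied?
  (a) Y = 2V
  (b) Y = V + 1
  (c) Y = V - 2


Checking option (c) Y = V - 2:
  V = 5.621 -> Y = 3.621 ✓
  V = 2.43 -> Y = 0.43 ✓
  V = 1.648 -> Y = -0.352 ✓
All samples match this transformation.

(c) V - 2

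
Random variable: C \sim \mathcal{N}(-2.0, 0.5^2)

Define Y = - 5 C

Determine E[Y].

For Y = -5C:
E[Y] = -5 * E[C]
E[C] = -2.0 = -2
E[Y] = -5 * (-2) = 10

10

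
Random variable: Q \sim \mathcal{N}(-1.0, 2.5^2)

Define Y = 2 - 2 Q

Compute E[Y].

For Y = -2Q + 2:
E[Y] = -2 * E[Q] + 2
E[Q] = -1.0 = -1
E[Y] = -2 * (-1) + 2 = 4

4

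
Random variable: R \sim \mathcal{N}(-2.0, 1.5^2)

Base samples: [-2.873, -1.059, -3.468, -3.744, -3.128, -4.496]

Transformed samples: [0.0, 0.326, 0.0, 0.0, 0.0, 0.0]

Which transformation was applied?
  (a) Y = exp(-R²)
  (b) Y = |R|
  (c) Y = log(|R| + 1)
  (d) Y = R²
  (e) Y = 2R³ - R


Checking option (a) Y = exp(-R²):
  R = -2.873 -> Y = 0.0 ✓
  R = -1.059 -> Y = 0.326 ✓
  R = -3.468 -> Y = 0.0 ✓
All samples match this transformation.

(a) exp(-R²)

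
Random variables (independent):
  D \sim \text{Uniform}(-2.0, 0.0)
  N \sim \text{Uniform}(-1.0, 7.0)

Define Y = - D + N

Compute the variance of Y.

For independent RVs: Var(aX + bY) = a²Var(X) + b²Var(Y)
Var(D) = 0.33333333
Var(N) = 5.3333333
Var(Y) = (-1)²*0.33333333 + 1²*5.3333333
= 1*0.33333333 + 1*5.3333333 = 5.6666667

5.6666667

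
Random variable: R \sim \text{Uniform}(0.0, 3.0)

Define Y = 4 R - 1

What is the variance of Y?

For Y = aR + b: Var(Y) = a² * Var(R)
Var(R) = (3 - 0)^2/12 = 0.75
Var(Y) = 4² * 0.75 = 16 * 0.75 = 12

12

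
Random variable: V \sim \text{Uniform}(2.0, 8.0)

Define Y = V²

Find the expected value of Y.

Using E[X²] = Var(X) + (E[X])²:
E[V] = 5
Var(V) = (8 - 2)^2/12 = 3
E[V²] = 3 + 5² = 3 + 25 = 28

28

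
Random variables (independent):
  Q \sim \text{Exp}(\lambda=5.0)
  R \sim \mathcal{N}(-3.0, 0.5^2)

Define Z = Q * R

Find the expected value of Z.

For independent RVs: E[XY] = E[X]*E[Y]
E[Q] = 0.2
E[R] = -3
E[Z] = 0.2 * (-3) = -0.6

-0.6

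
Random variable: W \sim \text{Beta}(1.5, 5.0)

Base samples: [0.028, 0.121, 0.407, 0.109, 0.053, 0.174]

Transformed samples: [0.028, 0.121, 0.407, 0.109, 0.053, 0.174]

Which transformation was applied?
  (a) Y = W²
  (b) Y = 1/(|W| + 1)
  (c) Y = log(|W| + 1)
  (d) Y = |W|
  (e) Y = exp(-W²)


Checking option (d) Y = |W|:
  W = 0.028 -> Y = 0.028 ✓
  W = 0.121 -> Y = 0.121 ✓
  W = 0.407 -> Y = 0.407 ✓
All samples match this transformation.

(d) |W|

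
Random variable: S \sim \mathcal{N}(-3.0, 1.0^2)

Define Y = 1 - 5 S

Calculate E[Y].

For Y = -5S + 1:
E[Y] = -5 * E[S] + 1
E[S] = -3.0 = -3
E[Y] = -5 * (-3) + 1 = 16

16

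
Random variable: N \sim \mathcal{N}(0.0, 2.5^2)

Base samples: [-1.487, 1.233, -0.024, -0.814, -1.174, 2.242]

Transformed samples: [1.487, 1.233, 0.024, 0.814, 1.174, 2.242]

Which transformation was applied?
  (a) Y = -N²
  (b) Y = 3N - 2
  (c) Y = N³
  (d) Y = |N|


Checking option (d) Y = |N|:
  N = -1.487 -> Y = 1.487 ✓
  N = 1.233 -> Y = 1.233 ✓
  N = -0.024 -> Y = 0.024 ✓
All samples match this transformation.

(d) |N|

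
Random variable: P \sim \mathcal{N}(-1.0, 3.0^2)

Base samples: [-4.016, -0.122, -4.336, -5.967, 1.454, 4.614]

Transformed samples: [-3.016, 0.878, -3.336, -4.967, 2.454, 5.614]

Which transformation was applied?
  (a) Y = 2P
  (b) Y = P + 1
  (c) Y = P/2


Checking option (b) Y = P + 1:
  P = -4.016 -> Y = -3.016 ✓
  P = -0.122 -> Y = 0.878 ✓
  P = -4.336 -> Y = -3.336 ✓
All samples match this transformation.

(b) P + 1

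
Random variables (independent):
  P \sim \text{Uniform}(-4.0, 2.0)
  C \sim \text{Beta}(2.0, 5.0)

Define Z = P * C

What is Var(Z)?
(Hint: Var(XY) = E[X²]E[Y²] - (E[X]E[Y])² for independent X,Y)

Var(XY) = E[X²]E[Y²] - (E[X]E[Y])²
E[P] = -1, Var(P) = 3
E[C] = 0.28571429, Var(C) = 0.025510204
E[P²] = 3 + (-1)² = 4
E[C²] = 0.025510204 + 0.28571429² = 0.10714286
Var(Z) = 4*0.10714286 - (-1*0.28571429)²
= 0.42857143 - 0.081632653 = 0.34693878

0.34693878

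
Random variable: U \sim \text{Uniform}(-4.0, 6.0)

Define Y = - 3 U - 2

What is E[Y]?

For Y = -3U - 2:
E[Y] = -3 * E[U] - 2
E[U] = (-4 + 6)/2 = 1
E[Y] = -3 * 1 - 2 = -5

-5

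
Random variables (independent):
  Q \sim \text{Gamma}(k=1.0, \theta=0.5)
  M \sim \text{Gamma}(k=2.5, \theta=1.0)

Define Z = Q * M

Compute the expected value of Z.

For independent RVs: E[XY] = E[X]*E[Y]
E[Q] = 0.5
E[M] = 2.5
E[Z] = 0.5 * 2.5 = 1.25

1.25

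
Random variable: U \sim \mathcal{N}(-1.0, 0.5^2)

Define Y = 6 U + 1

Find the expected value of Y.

For Y = 6U + 1:
E[Y] = 6 * E[U] + 1
E[U] = -1.0 = -1
E[Y] = 6 * (-1) + 1 = -5

-5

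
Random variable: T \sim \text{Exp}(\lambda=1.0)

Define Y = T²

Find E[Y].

Using E[X²] = Var(X) + (E[X])²:
E[T] = 1
Var(T) = 1/1.0^2 = 1
E[T²] = 1 + 1² = 1 + 1 = 2

2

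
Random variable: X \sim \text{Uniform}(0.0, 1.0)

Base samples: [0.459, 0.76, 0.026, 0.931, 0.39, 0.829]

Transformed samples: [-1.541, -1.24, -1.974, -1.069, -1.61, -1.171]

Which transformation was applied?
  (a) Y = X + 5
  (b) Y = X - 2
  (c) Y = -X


Checking option (b) Y = X - 2:
  X = 0.459 -> Y = -1.541 ✓
  X = 0.76 -> Y = -1.24 ✓
  X = 0.026 -> Y = -1.974 ✓
All samples match this transformation.

(b) X - 2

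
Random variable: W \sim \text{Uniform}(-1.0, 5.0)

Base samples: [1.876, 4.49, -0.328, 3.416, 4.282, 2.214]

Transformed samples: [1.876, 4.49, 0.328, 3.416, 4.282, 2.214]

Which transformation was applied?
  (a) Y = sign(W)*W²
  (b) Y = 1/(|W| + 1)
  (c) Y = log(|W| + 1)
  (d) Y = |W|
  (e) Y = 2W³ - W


Checking option (d) Y = |W|:
  W = 1.876 -> Y = 1.876 ✓
  W = 4.49 -> Y = 4.49 ✓
  W = -0.328 -> Y = 0.328 ✓
All samples match this transformation.

(d) |W|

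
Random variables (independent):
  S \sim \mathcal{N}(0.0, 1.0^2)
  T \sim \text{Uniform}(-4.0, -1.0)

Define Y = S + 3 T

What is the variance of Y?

For independent RVs: Var(aX + bY) = a²Var(X) + b²Var(Y)
Var(S) = 1
Var(T) = 0.75
Var(Y) = 1²*1 + 3²*0.75
= 1*1 + 9*0.75 = 7.75

7.75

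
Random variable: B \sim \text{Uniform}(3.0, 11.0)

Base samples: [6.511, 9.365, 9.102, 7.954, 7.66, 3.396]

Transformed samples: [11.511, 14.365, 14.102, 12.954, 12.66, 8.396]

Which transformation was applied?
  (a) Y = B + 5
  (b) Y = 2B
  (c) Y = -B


Checking option (a) Y = B + 5:
  B = 6.511 -> Y = 11.511 ✓
  B = 9.365 -> Y = 14.365 ✓
  B = 9.102 -> Y = 14.102 ✓
All samples match this transformation.

(a) B + 5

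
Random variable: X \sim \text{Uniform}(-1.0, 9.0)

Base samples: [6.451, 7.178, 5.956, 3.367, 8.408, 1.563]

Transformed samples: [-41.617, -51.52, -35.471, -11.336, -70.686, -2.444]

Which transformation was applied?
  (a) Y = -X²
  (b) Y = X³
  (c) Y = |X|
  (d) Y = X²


Checking option (a) Y = -X²:
  X = 6.451 -> Y = -41.617 ✓
  X = 7.178 -> Y = -51.52 ✓
  X = 5.956 -> Y = -35.471 ✓
All samples match this transformation.

(a) -X²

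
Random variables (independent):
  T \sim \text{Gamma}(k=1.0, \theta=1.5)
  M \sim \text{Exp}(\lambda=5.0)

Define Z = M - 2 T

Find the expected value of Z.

E[Z] = -2*E[T] + 1*E[M]
E[T] = 1.5
E[M] = 0.2
E[Z] = -2*1.5 + 1*0.2 = -2.8

-2.8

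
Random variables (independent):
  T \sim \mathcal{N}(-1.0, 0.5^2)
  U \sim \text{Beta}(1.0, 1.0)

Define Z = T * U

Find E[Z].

For independent RVs: E[XY] = E[X]*E[Y]
E[T] = -1
E[U] = 0.5
E[Z] = -1 * 0.5 = -0.5

-0.5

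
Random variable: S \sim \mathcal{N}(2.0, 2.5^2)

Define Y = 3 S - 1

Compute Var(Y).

For Y = aS + b: Var(Y) = a² * Var(S)
Var(S) = 2.5^2 = 6.25
Var(Y) = 3² * 6.25 = 9 * 6.25 = 56.25

56.25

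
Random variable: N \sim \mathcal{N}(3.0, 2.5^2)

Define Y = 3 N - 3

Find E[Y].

For Y = 3N - 3:
E[Y] = 3 * E[N] - 3
E[N] = 3.0 = 3
E[Y] = 3 * 3 - 3 = 6

6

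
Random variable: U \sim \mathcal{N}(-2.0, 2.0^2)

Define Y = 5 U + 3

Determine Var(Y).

For Y = aU + b: Var(Y) = a² * Var(U)
Var(U) = 2.0^2 = 4
Var(Y) = 5² * 4 = 25 * 4 = 100

100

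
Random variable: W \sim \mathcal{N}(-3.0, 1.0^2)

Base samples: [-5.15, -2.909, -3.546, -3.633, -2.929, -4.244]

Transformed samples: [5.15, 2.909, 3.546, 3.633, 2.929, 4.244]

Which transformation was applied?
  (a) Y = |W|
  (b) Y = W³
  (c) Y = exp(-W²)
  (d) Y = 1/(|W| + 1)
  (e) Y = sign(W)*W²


Checking option (a) Y = |W|:
  W = -5.15 -> Y = 5.15 ✓
  W = -2.909 -> Y = 2.909 ✓
  W = -3.546 -> Y = 3.546 ✓
All samples match this transformation.

(a) |W|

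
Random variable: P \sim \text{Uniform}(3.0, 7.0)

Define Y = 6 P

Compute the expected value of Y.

For Y = 6P:
E[Y] = 6 * E[P]
E[P] = (3 + 7)/2 = 5
E[Y] = 6 * 5 = 30

30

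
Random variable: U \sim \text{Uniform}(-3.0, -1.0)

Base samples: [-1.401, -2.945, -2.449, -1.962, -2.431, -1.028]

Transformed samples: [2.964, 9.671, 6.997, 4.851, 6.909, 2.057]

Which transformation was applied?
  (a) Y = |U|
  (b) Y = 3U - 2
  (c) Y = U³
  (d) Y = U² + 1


Checking option (d) Y = U² + 1:
  U = -1.401 -> Y = 2.964 ✓
  U = -2.945 -> Y = 9.671 ✓
  U = -2.449 -> Y = 6.997 ✓
All samples match this transformation.

(d) U² + 1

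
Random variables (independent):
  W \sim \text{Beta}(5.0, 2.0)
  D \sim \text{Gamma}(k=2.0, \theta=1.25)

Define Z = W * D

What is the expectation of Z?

For independent RVs: E[XY] = E[X]*E[Y]
E[W] = 0.71428571
E[D] = 2.5
E[Z] = 0.71428571 * 2.5 = 1.7857143

1.7857143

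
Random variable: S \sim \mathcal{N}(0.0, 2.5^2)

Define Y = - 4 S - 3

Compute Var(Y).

For Y = aS + b: Var(Y) = a² * Var(S)
Var(S) = 2.5^2 = 6.25
Var(Y) = (-4)² * 6.25 = 16 * 6.25 = 100

100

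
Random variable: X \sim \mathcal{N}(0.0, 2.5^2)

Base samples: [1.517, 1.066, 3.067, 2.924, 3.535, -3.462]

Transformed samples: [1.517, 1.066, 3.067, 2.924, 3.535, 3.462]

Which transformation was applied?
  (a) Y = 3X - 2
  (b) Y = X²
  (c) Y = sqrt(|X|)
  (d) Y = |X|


Checking option (d) Y = |X|:
  X = 1.517 -> Y = 1.517 ✓
  X = 1.066 -> Y = 1.066 ✓
  X = 3.067 -> Y = 3.067 ✓
All samples match this transformation.

(d) |X|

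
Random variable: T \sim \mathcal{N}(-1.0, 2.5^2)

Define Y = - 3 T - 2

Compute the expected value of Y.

For Y = -3T - 2:
E[Y] = -3 * E[T] - 2
E[T] = -1.0 = -1
E[Y] = -3 * (-1) - 2 = 1

1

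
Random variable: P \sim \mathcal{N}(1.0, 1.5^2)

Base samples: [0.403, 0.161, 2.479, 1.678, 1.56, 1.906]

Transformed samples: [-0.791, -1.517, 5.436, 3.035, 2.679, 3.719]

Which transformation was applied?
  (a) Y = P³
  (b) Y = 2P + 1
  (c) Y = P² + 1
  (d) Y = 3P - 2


Checking option (d) Y = 3P - 2:
  P = 0.403 -> Y = -0.791 ✓
  P = 0.161 -> Y = -1.517 ✓
  P = 2.479 -> Y = 5.436 ✓
All samples match this transformation.

(d) 3P - 2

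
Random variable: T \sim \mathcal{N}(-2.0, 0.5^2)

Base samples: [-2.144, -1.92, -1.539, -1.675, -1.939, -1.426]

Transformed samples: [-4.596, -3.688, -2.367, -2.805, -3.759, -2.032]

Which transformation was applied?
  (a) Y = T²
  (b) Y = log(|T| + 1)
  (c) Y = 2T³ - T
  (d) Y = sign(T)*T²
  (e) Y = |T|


Checking option (d) Y = sign(T)*T²:
  T = -2.144 -> Y = -4.596 ✓
  T = -1.92 -> Y = -3.688 ✓
  T = -1.539 -> Y = -2.367 ✓
All samples match this transformation.

(d) sign(T)*T²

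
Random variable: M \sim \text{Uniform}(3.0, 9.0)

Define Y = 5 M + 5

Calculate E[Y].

For Y = 5M + 5:
E[Y] = 5 * E[M] + 5
E[M] = (3 + 9)/2 = 6
E[Y] = 5 * 6 + 5 = 35

35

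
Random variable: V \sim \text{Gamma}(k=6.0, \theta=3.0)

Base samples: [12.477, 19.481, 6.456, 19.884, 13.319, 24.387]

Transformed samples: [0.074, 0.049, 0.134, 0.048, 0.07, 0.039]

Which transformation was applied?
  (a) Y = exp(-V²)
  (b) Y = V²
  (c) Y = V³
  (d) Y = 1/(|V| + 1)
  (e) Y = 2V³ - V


Checking option (d) Y = 1/(|V| + 1):
  V = 12.477 -> Y = 0.074 ✓
  V = 19.481 -> Y = 0.049 ✓
  V = 6.456 -> Y = 0.134 ✓
All samples match this transformation.

(d) 1/(|V| + 1)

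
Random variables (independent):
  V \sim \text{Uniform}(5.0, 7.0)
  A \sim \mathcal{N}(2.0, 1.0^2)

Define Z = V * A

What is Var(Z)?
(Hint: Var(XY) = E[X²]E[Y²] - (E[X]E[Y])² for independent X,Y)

Var(XY) = E[X²]E[Y²] - (E[X]E[Y])²
E[V] = 6, Var(V) = 0.33333333
E[A] = 2, Var(A) = 1
E[V²] = 0.33333333 + 6² = 36.333333
E[A²] = 1 + 2² = 5
Var(Z) = 36.333333*5 - (6*2)²
= 181.66667 - 144 = 37.666667

37.666667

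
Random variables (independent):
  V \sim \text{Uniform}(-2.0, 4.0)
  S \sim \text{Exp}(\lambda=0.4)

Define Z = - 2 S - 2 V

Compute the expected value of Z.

E[Z] = -2*E[V] - 2*E[S]
E[V] = 1
E[S] = 2.5
E[Z] = -2*1 - 2*2.5 = -7

-7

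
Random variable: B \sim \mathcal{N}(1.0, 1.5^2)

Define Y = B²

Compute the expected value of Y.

E[B²] = Var(B) + (E[B])² = 2.25 + 1 = 3.25

3.25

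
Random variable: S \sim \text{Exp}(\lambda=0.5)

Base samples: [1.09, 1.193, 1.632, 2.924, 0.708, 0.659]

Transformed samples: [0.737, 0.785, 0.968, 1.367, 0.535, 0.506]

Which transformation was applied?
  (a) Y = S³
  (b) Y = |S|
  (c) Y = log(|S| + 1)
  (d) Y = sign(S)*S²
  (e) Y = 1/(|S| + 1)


Checking option (c) Y = log(|S| + 1):
  S = 1.09 -> Y = 0.737 ✓
  S = 1.193 -> Y = 0.785 ✓
  S = 1.632 -> Y = 0.968 ✓
All samples match this transformation.

(c) log(|S| + 1)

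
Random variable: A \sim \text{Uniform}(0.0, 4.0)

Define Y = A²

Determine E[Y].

E[A²] = Var(A) + (E[A])² = 1.3333333 + 4 = 5.3333333

5.3333333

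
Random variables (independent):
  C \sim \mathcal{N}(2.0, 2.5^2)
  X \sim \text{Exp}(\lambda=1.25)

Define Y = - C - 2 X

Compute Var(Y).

For independent RVs: Var(aX + bY) = a²Var(X) + b²Var(Y)
Var(C) = 6.25
Var(X) = 0.64
Var(Y) = (-1)²*6.25 + (-2)²*0.64
= 1*6.25 + 4*0.64 = 8.81

8.81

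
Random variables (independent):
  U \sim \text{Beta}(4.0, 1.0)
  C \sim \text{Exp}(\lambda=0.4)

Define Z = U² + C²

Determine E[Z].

E[Z] = E[U²] + E[C²]
E[U²] = Var(U) + E[U]² = 0.026666667 + 0.64 = 0.66666667
E[C²] = Var(C) + E[C]² = 6.25 + 6.25 = 12.5
E[Z] = 0.66666667 + 12.5 = 13.166667

13.166667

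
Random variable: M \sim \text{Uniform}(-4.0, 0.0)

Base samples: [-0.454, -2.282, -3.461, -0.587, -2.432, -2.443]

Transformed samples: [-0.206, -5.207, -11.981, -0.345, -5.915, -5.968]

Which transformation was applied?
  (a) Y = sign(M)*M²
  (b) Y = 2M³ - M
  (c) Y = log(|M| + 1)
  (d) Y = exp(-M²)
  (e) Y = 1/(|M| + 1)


Checking option (a) Y = sign(M)*M²:
  M = -0.454 -> Y = -0.206 ✓
  M = -2.282 -> Y = -5.207 ✓
  M = -3.461 -> Y = -11.981 ✓
All samples match this transformation.

(a) sign(M)*M²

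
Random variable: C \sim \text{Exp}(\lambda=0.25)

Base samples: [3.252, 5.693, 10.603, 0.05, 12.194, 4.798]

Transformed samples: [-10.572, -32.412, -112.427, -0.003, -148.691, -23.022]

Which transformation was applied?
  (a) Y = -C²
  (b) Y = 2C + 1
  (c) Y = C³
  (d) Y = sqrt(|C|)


Checking option (a) Y = -C²:
  C = 3.252 -> Y = -10.572 ✓
  C = 5.693 -> Y = -32.412 ✓
  C = 10.603 -> Y = -112.427 ✓
All samples match this transformation.

(a) -C²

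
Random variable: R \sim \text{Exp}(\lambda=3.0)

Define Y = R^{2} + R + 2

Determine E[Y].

E[Y] = 1*E[R²] + 1*E[R] + 2
E[R] = 0.33333333
E[R²] = Var(R) + (E[R])² = 0.11111111 + 0.11111111 = 0.22222222
E[Y] = 1*0.22222222 + 1*0.33333333 + 2 = 2.5555556

2.5555556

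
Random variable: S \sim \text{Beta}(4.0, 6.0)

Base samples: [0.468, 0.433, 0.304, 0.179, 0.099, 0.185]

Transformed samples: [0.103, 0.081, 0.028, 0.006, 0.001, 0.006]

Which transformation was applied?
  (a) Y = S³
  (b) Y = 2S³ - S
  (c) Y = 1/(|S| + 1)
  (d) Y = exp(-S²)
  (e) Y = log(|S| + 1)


Checking option (a) Y = S³:
  S = 0.468 -> Y = 0.103 ✓
  S = 0.433 -> Y = 0.081 ✓
  S = 0.304 -> Y = 0.028 ✓
All samples match this transformation.

(a) S³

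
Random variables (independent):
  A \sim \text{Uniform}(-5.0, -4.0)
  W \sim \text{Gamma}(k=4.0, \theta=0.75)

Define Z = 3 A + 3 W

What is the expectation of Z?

E[Z] = 3*E[A] + 3*E[W]
E[A] = -4.5
E[W] = 3
E[Z] = 3*(-4.5) + 3*3 = -4.5

-4.5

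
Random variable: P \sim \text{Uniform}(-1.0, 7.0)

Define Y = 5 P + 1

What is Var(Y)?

For Y = aP + b: Var(Y) = a² * Var(P)
Var(P) = (7 + 1)^2/12 = 5.3333333
Var(Y) = 5² * 5.3333333 = 25 * 5.3333333 = 133.33333

133.33333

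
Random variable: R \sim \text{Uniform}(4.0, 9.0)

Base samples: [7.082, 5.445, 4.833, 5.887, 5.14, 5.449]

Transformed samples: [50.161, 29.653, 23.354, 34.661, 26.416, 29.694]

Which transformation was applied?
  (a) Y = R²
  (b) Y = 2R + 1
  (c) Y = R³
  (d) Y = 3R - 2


Checking option (a) Y = R²:
  R = 7.082 -> Y = 50.161 ✓
  R = 5.445 -> Y = 29.653 ✓
  R = 4.833 -> Y = 23.354 ✓
All samples match this transformation.

(a) R²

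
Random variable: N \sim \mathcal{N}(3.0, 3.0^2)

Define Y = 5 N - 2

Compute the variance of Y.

For Y = aN + b: Var(Y) = a² * Var(N)
Var(N) = 3.0^2 = 9
Var(Y) = 5² * 9 = 25 * 9 = 225

225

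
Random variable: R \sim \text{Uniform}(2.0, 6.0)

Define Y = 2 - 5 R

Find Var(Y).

For Y = aR + b: Var(Y) = a² * Var(R)
Var(R) = (6 - 2)^2/12 = 1.3333333
Var(Y) = (-5)² * 1.3333333 = 25 * 1.3333333 = 33.333333

33.333333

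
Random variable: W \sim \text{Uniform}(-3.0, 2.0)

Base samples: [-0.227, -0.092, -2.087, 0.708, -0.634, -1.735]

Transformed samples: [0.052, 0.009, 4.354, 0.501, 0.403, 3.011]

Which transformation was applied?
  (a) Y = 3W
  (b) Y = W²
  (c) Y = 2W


Checking option (b) Y = W²:
  W = -0.227 -> Y = 0.052 ✓
  W = -0.092 -> Y = 0.009 ✓
  W = -2.087 -> Y = 4.354 ✓
All samples match this transformation.

(b) W²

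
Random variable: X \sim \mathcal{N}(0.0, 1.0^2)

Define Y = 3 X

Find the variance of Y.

For Y = aX + b: Var(Y) = a² * Var(X)
Var(X) = 1.0^2 = 1
Var(Y) = 3² * 1 = 9 * 1 = 9

9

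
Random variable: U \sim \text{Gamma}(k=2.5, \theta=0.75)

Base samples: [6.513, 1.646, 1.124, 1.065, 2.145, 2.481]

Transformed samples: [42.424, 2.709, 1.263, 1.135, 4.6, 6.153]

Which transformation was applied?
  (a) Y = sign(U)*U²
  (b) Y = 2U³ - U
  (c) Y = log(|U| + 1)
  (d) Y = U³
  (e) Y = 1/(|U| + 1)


Checking option (a) Y = sign(U)*U²:
  U = 6.513 -> Y = 42.424 ✓
  U = 1.646 -> Y = 2.709 ✓
  U = 1.124 -> Y = 1.263 ✓
All samples match this transformation.

(a) sign(U)*U²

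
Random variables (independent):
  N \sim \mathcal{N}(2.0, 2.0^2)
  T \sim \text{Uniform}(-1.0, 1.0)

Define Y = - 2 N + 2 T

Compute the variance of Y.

For independent RVs: Var(aX + bY) = a²Var(X) + b²Var(Y)
Var(N) = 4
Var(T) = 0.33333333
Var(Y) = (-2)²*4 + 2²*0.33333333
= 4*4 + 4*0.33333333 = 17.333333

17.333333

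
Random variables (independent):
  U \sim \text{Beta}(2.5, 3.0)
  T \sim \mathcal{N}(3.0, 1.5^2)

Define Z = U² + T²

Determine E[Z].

E[Z] = E[U²] + E[T²]
E[U²] = Var(U) + E[U]² = 0.038143675 + 0.20661157 = 0.24475524
E[T²] = Var(T) + E[T]² = 2.25 + 9 = 11.25
E[Z] = 0.24475524 + 11.25 = 11.494755

11.494755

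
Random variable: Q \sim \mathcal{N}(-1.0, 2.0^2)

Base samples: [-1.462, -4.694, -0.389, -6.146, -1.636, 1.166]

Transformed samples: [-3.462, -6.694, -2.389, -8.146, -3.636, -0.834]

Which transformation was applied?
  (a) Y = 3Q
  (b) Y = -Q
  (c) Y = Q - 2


Checking option (c) Y = Q - 2:
  Q = -1.462 -> Y = -3.462 ✓
  Q = -4.694 -> Y = -6.694 ✓
  Q = -0.389 -> Y = -2.389 ✓
All samples match this transformation.

(c) Q - 2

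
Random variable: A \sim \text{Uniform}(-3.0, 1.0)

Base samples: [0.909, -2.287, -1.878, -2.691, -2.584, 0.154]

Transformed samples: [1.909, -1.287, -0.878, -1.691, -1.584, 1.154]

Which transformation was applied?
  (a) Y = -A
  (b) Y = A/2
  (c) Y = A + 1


Checking option (c) Y = A + 1:
  A = 0.909 -> Y = 1.909 ✓
  A = -2.287 -> Y = -1.287 ✓
  A = -1.878 -> Y = -0.878 ✓
All samples match this transformation.

(c) A + 1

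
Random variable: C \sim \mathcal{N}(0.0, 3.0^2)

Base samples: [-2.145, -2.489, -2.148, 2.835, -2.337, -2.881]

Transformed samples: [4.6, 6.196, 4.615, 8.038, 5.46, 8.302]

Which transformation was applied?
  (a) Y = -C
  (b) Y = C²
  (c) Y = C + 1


Checking option (b) Y = C²:
  C = -2.145 -> Y = 4.6 ✓
  C = -2.489 -> Y = 6.196 ✓
  C = -2.148 -> Y = 4.615 ✓
All samples match this transformation.

(b) C²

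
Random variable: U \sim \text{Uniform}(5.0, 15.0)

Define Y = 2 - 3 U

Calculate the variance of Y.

For Y = aU + b: Var(Y) = a² * Var(U)
Var(U) = (15 - 5)^2/12 = 8.3333333
Var(Y) = (-3)² * 8.3333333 = 9 * 8.3333333 = 75

75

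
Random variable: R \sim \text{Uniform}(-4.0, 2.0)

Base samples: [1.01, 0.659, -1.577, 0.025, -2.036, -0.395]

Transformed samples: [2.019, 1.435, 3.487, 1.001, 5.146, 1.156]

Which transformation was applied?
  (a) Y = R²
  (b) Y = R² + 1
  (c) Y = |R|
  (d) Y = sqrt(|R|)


Checking option (b) Y = R² + 1:
  R = 1.01 -> Y = 2.019 ✓
  R = 0.659 -> Y = 1.435 ✓
  R = -1.577 -> Y = 3.487 ✓
All samples match this transformation.

(b) R² + 1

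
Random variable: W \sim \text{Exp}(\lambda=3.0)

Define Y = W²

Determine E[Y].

E[W²] = Var(W) + (E[W])² = 0.11111111 + 0.11111111 = 0.22222222

0.22222222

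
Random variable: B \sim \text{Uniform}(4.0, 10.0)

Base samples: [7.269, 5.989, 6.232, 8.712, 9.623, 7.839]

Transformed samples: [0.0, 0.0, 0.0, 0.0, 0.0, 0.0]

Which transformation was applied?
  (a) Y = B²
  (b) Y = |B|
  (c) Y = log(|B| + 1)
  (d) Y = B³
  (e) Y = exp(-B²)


Checking option (e) Y = exp(-B²):
  B = 7.269 -> Y = 0.0 ✓
  B = 5.989 -> Y = 0.0 ✓
  B = 6.232 -> Y = 0.0 ✓
All samples match this transformation.

(e) exp(-B²)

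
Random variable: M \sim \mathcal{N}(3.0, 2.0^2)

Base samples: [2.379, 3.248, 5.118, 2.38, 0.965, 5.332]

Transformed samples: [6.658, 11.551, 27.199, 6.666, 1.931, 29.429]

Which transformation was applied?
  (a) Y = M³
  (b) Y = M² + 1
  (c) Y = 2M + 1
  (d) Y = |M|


Checking option (b) Y = M² + 1:
  M = 2.379 -> Y = 6.658 ✓
  M = 3.248 -> Y = 11.551 ✓
  M = 5.118 -> Y = 27.199 ✓
All samples match this transformation.

(b) M² + 1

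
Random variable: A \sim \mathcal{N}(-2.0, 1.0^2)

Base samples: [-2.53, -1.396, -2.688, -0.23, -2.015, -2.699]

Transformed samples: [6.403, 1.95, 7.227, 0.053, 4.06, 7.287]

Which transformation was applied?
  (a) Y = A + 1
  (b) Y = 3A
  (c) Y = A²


Checking option (c) Y = A²:
  A = -2.53 -> Y = 6.403 ✓
  A = -1.396 -> Y = 1.95 ✓
  A = -2.688 -> Y = 7.227 ✓
All samples match this transformation.

(c) A²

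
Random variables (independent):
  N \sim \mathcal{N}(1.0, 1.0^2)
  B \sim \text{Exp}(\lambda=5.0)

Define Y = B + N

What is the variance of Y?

For independent RVs: Var(aX + bY) = a²Var(X) + b²Var(Y)
Var(N) = 1
Var(B) = 0.04
Var(Y) = 1²*1 + 1²*0.04
= 1*1 + 1*0.04 = 1.04

1.04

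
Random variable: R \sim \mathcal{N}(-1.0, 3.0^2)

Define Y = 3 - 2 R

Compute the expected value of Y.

For Y = -2R + 3:
E[Y] = -2 * E[R] + 3
E[R] = -1.0 = -1
E[Y] = -2 * (-1) + 3 = 5

5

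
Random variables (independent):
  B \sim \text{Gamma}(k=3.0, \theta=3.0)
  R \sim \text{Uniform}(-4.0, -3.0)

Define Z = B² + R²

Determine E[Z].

E[Z] = E[B²] + E[R²]
E[B²] = Var(B) + E[B]² = 27 + 81 = 108
E[R²] = Var(R) + E[R]² = 0.083333333 + 12.25 = 12.333333
E[Z] = 108 + 12.333333 = 120.33333

120.33333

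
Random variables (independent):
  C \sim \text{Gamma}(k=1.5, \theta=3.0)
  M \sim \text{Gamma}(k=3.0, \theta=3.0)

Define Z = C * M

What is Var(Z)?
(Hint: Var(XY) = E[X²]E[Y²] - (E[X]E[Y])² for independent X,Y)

Var(XY) = E[X²]E[Y²] - (E[X]E[Y])²
E[C] = 4.5, Var(C) = 13.5
E[M] = 9, Var(M) = 27
E[C²] = 13.5 + 4.5² = 33.75
E[M²] = 27 + 9² = 108
Var(Z) = 33.75*108 - (4.5*9)²
= 3645 - 1640.25 = 2004.75

2004.75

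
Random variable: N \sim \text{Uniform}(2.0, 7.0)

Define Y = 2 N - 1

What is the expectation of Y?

For Y = 2N - 1:
E[Y] = 2 * E[N] - 1
E[N] = (2 + 7)/2 = 4.5
E[Y] = 2 * 4.5 - 1 = 8

8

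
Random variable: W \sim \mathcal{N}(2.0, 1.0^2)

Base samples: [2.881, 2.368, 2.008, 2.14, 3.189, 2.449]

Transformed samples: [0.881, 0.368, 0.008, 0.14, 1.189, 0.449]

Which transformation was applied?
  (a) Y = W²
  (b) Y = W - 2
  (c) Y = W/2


Checking option (b) Y = W - 2:
  W = 2.881 -> Y = 0.881 ✓
  W = 2.368 -> Y = 0.368 ✓
  W = 2.008 -> Y = 0.008 ✓
All samples match this transformation.

(b) W - 2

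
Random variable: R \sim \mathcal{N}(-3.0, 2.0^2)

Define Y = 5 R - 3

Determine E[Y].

For Y = 5R - 3:
E[Y] = 5 * E[R] - 3
E[R] = -3.0 = -3
E[Y] = 5 * (-3) - 3 = -18

-18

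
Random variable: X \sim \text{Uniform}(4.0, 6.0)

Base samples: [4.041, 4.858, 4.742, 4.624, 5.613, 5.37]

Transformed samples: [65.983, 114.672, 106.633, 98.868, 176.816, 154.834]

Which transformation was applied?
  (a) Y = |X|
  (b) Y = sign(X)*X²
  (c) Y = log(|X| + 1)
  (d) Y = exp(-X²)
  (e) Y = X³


Checking option (e) Y = X³:
  X = 4.041 -> Y = 65.983 ✓
  X = 4.858 -> Y = 114.672 ✓
  X = 4.742 -> Y = 106.633 ✓
All samples match this transformation.

(e) X³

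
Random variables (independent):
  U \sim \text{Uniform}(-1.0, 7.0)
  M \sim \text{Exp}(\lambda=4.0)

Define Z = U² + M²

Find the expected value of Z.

E[Z] = E[U²] + E[M²]
E[U²] = Var(U) + E[U]² = 5.3333333 + 9 = 14.333333
E[M²] = Var(M) + E[M]² = 0.0625 + 0.0625 = 0.125
E[Z] = 14.333333 + 0.125 = 14.458333

14.458333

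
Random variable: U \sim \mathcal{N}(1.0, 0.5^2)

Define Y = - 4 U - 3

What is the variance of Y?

For Y = aU + b: Var(Y) = a² * Var(U)
Var(U) = 0.5^2 = 0.25
Var(Y) = (-4)² * 0.25 = 16 * 0.25 = 4

4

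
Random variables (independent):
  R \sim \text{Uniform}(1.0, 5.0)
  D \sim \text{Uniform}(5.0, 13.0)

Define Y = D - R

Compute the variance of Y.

For independent RVs: Var(aX + bY) = a²Var(X) + b²Var(Y)
Var(R) = 1.3333333
Var(D) = 5.3333333
Var(Y) = (-1)²*1.3333333 + 1²*5.3333333
= 1*1.3333333 + 1*5.3333333 = 6.6666667

6.6666667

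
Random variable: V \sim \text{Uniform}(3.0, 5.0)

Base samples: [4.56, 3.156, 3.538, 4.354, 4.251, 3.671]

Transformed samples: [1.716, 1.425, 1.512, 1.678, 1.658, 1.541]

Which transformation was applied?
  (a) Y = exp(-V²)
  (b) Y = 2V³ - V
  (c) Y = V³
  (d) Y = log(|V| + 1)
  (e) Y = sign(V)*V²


Checking option (d) Y = log(|V| + 1):
  V = 4.56 -> Y = 1.716 ✓
  V = 3.156 -> Y = 1.425 ✓
  V = 3.538 -> Y = 1.512 ✓
All samples match this transformation.

(d) log(|V| + 1)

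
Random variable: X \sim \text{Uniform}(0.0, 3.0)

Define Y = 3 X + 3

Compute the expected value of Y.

For Y = 3X + 3:
E[Y] = 3 * E[X] + 3
E[X] = (0 + 3)/2 = 1.5
E[Y] = 3 * 1.5 + 3 = 7.5

7.5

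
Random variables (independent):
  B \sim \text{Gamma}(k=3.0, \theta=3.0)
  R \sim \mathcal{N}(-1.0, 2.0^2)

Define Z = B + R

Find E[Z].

E[Z] = 1*E[B] + 1*E[R]
E[B] = 9
E[R] = -1
E[Z] = 1*9 + 1*(-1) = 8

8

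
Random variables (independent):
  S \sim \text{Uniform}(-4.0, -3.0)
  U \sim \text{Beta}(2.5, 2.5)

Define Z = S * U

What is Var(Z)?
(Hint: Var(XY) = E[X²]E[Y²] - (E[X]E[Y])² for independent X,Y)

Var(XY) = E[X²]E[Y²] - (E[X]E[Y])²
E[S] = -3.5, Var(S) = 0.083333333
E[U] = 0.5, Var(U) = 0.041666667
E[S²] = 0.083333333 + (-3.5)² = 12.333333
E[U²] = 0.041666667 + 0.5² = 0.29166667
Var(Z) = 12.333333*0.29166667 - (-3.5*0.5)²
= 3.5972222 - 3.0625 = 0.53472222

0.53472222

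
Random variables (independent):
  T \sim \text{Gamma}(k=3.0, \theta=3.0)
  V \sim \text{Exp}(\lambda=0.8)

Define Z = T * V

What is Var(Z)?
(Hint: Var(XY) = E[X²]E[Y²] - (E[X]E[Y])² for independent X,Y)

Var(XY) = E[X²]E[Y²] - (E[X]E[Y])²
E[T] = 9, Var(T) = 27
E[V] = 1.25, Var(V) = 1.5625
E[T²] = 27 + 9² = 108
E[V²] = 1.5625 + 1.25² = 3.125
Var(Z) = 108*3.125 - (9*1.25)²
= 337.5 - 126.5625 = 210.9375

210.9375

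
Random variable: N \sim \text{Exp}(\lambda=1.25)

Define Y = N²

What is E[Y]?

E[N²] = Var(N) + (E[N])² = 0.64 + 0.64 = 1.28

1.28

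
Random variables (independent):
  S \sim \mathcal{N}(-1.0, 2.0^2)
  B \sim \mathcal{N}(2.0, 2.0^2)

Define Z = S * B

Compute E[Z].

For independent RVs: E[XY] = E[X]*E[Y]
E[S] = -1
E[B] = 2
E[Z] = -1 * 2 = -2

-2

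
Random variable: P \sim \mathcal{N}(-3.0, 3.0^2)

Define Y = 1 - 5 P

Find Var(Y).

For Y = aP + b: Var(Y) = a² * Var(P)
Var(P) = 3.0^2 = 9
Var(Y) = (-5)² * 9 = 25 * 9 = 225

225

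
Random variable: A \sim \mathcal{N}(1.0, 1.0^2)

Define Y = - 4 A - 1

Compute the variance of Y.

For Y = aA + b: Var(Y) = a² * Var(A)
Var(A) = 1.0^2 = 1
Var(Y) = (-4)² * 1 = 16 * 1 = 16

16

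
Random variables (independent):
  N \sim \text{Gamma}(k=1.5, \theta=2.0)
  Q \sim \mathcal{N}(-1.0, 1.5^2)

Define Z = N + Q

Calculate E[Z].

E[Z] = 1*E[N] + 1*E[Q]
E[N] = 3
E[Q] = -1
E[Z] = 1*3 + 1*(-1) = 2

2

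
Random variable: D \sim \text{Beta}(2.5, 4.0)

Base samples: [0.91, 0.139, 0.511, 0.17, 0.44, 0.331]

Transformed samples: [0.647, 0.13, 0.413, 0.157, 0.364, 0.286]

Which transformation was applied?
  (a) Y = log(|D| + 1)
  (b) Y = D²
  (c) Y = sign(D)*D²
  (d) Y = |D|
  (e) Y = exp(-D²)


Checking option (a) Y = log(|D| + 1):
  D = 0.91 -> Y = 0.647 ✓
  D = 0.139 -> Y = 0.13 ✓
  D = 0.511 -> Y = 0.413 ✓
All samples match this transformation.

(a) log(|D| + 1)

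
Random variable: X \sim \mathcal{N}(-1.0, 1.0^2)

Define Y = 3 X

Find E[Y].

For Y = 3X:
E[Y] = 3 * E[X]
E[X] = -1.0 = -1
E[Y] = 3 * (-1) = -3

-3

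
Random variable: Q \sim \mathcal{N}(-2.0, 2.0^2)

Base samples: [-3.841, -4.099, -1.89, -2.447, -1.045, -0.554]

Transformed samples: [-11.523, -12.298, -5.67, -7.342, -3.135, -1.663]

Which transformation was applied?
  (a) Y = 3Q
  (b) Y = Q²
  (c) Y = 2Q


Checking option (a) Y = 3Q:
  Q = -3.841 -> Y = -11.523 ✓
  Q = -4.099 -> Y = -12.298 ✓
  Q = -1.89 -> Y = -5.67 ✓
All samples match this transformation.

(a) 3Q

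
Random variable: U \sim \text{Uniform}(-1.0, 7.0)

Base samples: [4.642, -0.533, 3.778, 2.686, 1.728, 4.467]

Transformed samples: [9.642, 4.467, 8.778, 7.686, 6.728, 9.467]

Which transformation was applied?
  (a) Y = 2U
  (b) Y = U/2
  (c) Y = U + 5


Checking option (c) Y = U + 5:
  U = 4.642 -> Y = 9.642 ✓
  U = -0.533 -> Y = 4.467 ✓
  U = 3.778 -> Y = 8.778 ✓
All samples match this transformation.

(c) U + 5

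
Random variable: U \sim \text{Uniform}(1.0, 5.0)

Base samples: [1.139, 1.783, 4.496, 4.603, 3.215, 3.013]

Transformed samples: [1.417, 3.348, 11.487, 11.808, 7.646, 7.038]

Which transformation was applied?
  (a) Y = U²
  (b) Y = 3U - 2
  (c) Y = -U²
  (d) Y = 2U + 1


Checking option (b) Y = 3U - 2:
  U = 1.139 -> Y = 1.417 ✓
  U = 1.783 -> Y = 3.348 ✓
  U = 4.496 -> Y = 11.487 ✓
All samples match this transformation.

(b) 3U - 2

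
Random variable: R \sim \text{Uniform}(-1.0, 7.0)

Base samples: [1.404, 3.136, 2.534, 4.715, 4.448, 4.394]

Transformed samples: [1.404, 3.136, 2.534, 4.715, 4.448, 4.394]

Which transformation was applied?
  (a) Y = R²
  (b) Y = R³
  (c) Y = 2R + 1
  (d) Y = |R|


Checking option (d) Y = |R|:
  R = 1.404 -> Y = 1.404 ✓
  R = 3.136 -> Y = 3.136 ✓
  R = 2.534 -> Y = 2.534 ✓
All samples match this transformation.

(d) |R|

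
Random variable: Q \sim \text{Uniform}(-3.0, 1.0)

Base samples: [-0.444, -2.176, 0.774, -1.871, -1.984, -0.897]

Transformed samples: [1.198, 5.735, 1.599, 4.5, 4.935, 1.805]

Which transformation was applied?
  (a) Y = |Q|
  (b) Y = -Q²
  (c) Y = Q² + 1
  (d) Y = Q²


Checking option (c) Y = Q² + 1:
  Q = -0.444 -> Y = 1.198 ✓
  Q = -2.176 -> Y = 5.735 ✓
  Q = 0.774 -> Y = 1.599 ✓
All samples match this transformation.

(c) Q² + 1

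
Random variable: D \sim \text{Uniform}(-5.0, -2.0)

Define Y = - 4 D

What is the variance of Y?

For Y = aD + b: Var(Y) = a² * Var(D)
Var(D) = (-2 + 5)^2/12 = 0.75
Var(Y) = (-4)² * 0.75 = 16 * 0.75 = 12

12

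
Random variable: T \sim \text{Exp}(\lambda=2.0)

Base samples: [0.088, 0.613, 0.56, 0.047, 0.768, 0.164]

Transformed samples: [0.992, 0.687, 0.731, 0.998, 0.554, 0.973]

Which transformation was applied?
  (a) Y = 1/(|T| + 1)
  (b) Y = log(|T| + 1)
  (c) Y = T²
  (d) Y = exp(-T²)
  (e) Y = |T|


Checking option (d) Y = exp(-T²):
  T = 0.088 -> Y = 0.992 ✓
  T = 0.613 -> Y = 0.687 ✓
  T = 0.56 -> Y = 0.731 ✓
All samples match this transformation.

(d) exp(-T²)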